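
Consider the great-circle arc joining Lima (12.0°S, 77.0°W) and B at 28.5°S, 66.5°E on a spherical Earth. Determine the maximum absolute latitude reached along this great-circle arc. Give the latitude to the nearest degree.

≈ 51°S

The great circle lies in the plane with unit normal n̂ = (p₁ × p₂)/|p₁ × p₂|.
Here n̂_z ≈ +0.634; the vertex latitude is φ_max = arccos|n̂_z| ≈ 50.6°.
Check via Clairaut: cos φ_max = |cos φ₁| · sin C = cos(12.0°)·sin(139.6°) ≈ 0.634, again giving ≈ 50.6°.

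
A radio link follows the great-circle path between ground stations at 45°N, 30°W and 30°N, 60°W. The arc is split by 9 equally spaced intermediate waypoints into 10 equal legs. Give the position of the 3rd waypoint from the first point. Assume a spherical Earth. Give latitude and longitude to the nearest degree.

≈ 41°N, 40°W

Write both endpoints as unit vectors p₁, p₂ with components (cos φ cos λ, cos φ sin λ, sin φ).
The central angle between the endpoints is δ = arccos(p₁·p₂) ≈ 0.487 rad (27.9°).
Interpolate at f = 3/10 with slerp weights a = sin((1−f)δ)/sin δ ≈ 0.714, b = sin(fδ)/sin δ ≈ 0.311.
p = a·p₁ + b·p₂ ≈ (0.572, -0.486, 0.661); φ = arcsin(p_z) ≈ 41.35°, λ = atan2(p_y, p_x) ≈ -40.34°.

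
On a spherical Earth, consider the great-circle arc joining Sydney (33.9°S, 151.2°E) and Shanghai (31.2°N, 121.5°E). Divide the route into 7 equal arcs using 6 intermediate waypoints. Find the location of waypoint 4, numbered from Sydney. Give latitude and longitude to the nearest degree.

≈ 3°N, 134°E

From cos δ = sin φ₁ sin φ₂ + cos φ₁ cos φ₂ cos Δλ, the central angle is δ ≈ 1.237 rad (70.9°).
Interpolate at f = 4/7 with slerp weights a = sin((1−f)δ)/sin δ ≈ 0.535, b = sin(fδ)/sin δ ≈ 0.687.
p = a·p₁ + b·p₂ ≈ (-0.696, 0.715, 0.058); φ = arcsin(p_z) ≈ 3.30°, λ = atan2(p_y, p_x) ≈ 134.24°.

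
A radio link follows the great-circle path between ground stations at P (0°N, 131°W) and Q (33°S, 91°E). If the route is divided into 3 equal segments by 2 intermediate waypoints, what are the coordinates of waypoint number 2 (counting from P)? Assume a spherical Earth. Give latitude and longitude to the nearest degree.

≈ (44°S, 145°E)

Write both endpoints as unit vectors p₁, p₂ with components (cos φ cos λ, cos φ sin λ, sin φ).
The central angle between the endpoints is δ = arccos(p₁·p₂) ≈ 2.244 rad (128.6°).
Interpolate at f = 2/3 with slerp weights a = sin((1−f)δ)/sin δ ≈ 0.870, b = sin(fδ)/sin δ ≈ 1.275.
p = a·p₁ + b·p₂ ≈ (-0.589, 0.413, -0.694); φ = arcsin(p_z) ≈ -43.99°, λ = atan2(p_y, p_x) ≈ 144.98°.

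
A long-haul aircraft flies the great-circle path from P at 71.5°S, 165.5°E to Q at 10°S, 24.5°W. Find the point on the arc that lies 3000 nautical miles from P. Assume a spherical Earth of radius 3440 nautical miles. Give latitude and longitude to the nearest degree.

≈ 58°S, 29°W

Write both endpoints as unit vectors p₁, p₂ with components (cos φ cos λ, cos φ sin λ, sin φ).
The central angle between the endpoints is δ = arccos(p₁·p₂) ≈ 1.714 rad (98.2°). The total great-circle distance is δ·R ≈ 1.714 × 3440 ≈ 5897 nmi, so the target fraction is f = 3000/5897 ≈ 0.509.
Interpolate at f ≈ 0.509 with slerp weights a = sin((1−f)δ)/sin δ ≈ 0.754, b = sin(fδ)/sin δ ≈ 0.774.
p = a·p₁ + b·p₂ ≈ (0.462, -0.256, -0.849); φ = arcsin(p_z) ≈ -58.13°, λ = atan2(p_y, p_x) ≈ -29.01°.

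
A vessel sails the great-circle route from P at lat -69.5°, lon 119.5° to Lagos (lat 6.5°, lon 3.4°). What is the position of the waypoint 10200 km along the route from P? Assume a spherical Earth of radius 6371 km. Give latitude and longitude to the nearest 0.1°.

Convert each endpoint to a unit vector on the sphere (x = cos φ cos λ, y = cos φ sin λ, z = sin φ).
The central angle between the endpoints is δ = arccos(p₁·p₂) ≈ 1.833 rad (105.0°). The total great-circle distance is δ·R ≈ 1.833 × 6371 ≈ 11677 km, so the target fraction is f = 10200/11677 ≈ 0.873.
Interpolate at f ≈ 0.873 with slerp weights a = sin((1−f)δ)/sin δ ≈ 0.238, b = sin(fδ)/sin δ ≈ 1.035.
p = a·p₁ + b·p₂ ≈ (0.985, 0.134, -0.106); φ = arcsin(p_z) ≈ -6.07°, λ = atan2(p_y, p_x) ≈ 7.72°.

≈ lat -6.1°, lon 7.7°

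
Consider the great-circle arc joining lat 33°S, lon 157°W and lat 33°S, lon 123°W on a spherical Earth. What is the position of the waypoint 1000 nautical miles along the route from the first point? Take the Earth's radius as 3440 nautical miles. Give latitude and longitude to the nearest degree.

≈ lat 34°S, lon 137°W

Write both endpoints as unit vectors p₁, p₂ with components (cos φ cos λ, cos φ sin λ, sin φ).
The central angle between the endpoints is δ = arccos(p₁·p₂) ≈ 0.495 rad (28.4°). The total great-circle distance is δ·R ≈ 0.495 × 3440 ≈ 1704 nmi, so the target fraction is f = 1000/1704 ≈ 0.587.
Interpolate at f ≈ 0.587 with slerp weights a = sin((1−f)δ)/sin δ ≈ 0.428, b = sin(fδ)/sin δ ≈ 0.603.
p = a·p₁ + b·p₂ ≈ (-0.606, -0.564, -0.561); φ = arcsin(p_z) ≈ -34.14°, λ = atan2(p_y, p_x) ≈ -137.02°.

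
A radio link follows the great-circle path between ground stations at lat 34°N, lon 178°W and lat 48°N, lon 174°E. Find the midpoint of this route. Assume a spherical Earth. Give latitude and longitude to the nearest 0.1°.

From cos δ = sin φ₁ sin φ₂ + cos φ₁ cos φ₂ cos Δλ, the central angle is δ ≈ 0.266 rad (15.2°).
Interpolate at f = 1/2 with slerp weights a = sin((1−f)δ)/sin δ ≈ 0.504, b = sin(fδ)/sin δ ≈ 0.504.
p = a·p₁ + b·p₂ ≈ (-0.754, 0.021, 0.657); φ = arcsin(p_z) ≈ 41.07°, λ = atan2(p_y, p_x) ≈ 178.43°.

≈ lat 41.1°N, lon 178.4°E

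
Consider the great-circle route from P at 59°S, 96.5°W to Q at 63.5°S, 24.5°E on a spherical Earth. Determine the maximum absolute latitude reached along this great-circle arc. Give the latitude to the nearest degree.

≈ 75°S

The great circle lies in the plane with unit normal n̂ = (p₁ × p₂)/|p₁ × p₂|.
Here n̂_z ≈ +0.259; the vertex latitude is φ_max = arccos|n̂_z| ≈ 75.0°.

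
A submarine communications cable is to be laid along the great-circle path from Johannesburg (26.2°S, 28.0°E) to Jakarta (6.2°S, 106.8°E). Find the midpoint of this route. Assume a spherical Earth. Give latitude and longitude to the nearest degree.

From cos δ = sin φ₁ sin φ₂ + cos φ₁ cos φ₂ cos Δλ, the central angle is δ ≈ 1.348 rad (77.2°).
Interpolate at f = 1/2 with slerp weights a = sin((1−f)δ)/sin δ ≈ 0.640, b = sin(fδ)/sin δ ≈ 0.640.
p = a·p₁ + b·p₂ ≈ (0.323, 0.879, -0.352); φ = arcsin(p_z) ≈ -20.59°, λ = atan2(p_y, p_x) ≈ 69.81°.

≈ (21°S, 70°E)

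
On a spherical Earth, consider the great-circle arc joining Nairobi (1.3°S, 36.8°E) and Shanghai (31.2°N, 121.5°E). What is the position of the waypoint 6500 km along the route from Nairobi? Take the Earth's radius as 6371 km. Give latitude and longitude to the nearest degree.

≈ 26°N, 91°E

Write both endpoints as unit vectors p₁, p₂ with components (cos φ cos λ, cos φ sin λ, sin φ).
The central angle between the endpoints is δ = arccos(p₁·p₂) ≈ 1.504 rad (86.1°). The total great-circle distance is δ·R ≈ 1.504 × 6371 ≈ 9579 km, so the target fraction is f = 6500/9579 ≈ 0.679.
Interpolate at f ≈ 0.679 with slerp weights a = sin((1−f)δ)/sin δ ≈ 0.466, b = sin(fδ)/sin δ ≈ 0.854.
p = a·p₁ + b·p₂ ≈ (-0.009, 0.902, 0.432); φ = arcsin(p_z) ≈ 25.59°, λ = atan2(p_y, p_x) ≈ 90.57°.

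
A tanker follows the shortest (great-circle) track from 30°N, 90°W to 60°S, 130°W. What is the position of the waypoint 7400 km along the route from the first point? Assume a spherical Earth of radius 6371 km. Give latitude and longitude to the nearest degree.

≈ 34°S, 111°W

The haversine formula gives a central angle δ ≈ 1.672 rad (95.8°) between the endpoints. The total great-circle distance is δ·R ≈ 1.672 × 6371 ≈ 10654 km, so the target fraction is f = 7400/10654 ≈ 0.695.
Interpolate at f ≈ 0.695 with slerp weights a = sin((1−f)δ)/sin δ ≈ 0.491, b = sin(fδ)/sin δ ≈ 0.922.
p = a·p₁ + b·p₂ ≈ (-0.296, -0.779, -0.553); φ = arcsin(p_z) ≈ -33.57°, λ = atan2(p_y, p_x) ≈ -110.84°.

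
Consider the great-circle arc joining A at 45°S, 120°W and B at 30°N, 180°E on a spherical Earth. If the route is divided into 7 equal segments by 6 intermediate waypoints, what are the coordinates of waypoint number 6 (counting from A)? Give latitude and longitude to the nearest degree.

≈ 19°N, 171°W

The haversine formula gives a central angle δ ≈ 1.618 rad (92.7°) between the endpoints.
Interpolate at f = 6/7 with slerp weights a = sin((1−f)δ)/sin δ ≈ 0.229, b = sin(fδ)/sin δ ≈ 0.984.
p = a·p₁ + b·p₂ ≈ (-0.933, -0.140, 0.330); φ = arcsin(p_z) ≈ 19.27°, λ = atan2(p_y, p_x) ≈ -171.44°.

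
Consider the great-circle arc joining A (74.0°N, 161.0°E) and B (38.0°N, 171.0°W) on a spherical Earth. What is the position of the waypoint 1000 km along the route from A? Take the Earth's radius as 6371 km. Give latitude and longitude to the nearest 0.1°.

≈ (66.2°N, 174.3°E)

The haversine formula gives a central angle δ ≈ 0.670 rad (38.4°) between the endpoints. The total great-circle distance is δ·R ≈ 0.670 × 6371 ≈ 4271 km, so the target fraction is f = 1000/4271 ≈ 0.234.
Interpolate at f ≈ 0.234 with slerp weights a = sin((1−f)δ)/sin δ ≈ 0.791, b = sin(fδ)/sin δ ≈ 0.252.
p = a·p₁ + b·p₂ ≈ (-0.402, 0.040, 0.915); φ = arcsin(p_z) ≈ 66.18°, λ = atan2(p_y, p_x) ≈ 174.33°.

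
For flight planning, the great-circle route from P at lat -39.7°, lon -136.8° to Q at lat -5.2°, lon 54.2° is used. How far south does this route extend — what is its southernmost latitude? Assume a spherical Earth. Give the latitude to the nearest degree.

≈ -78°

The great circle lies in the plane with unit normal n̂ = (p₁ × p₂)/|p₁ × p₂|.
Here n̂_z ≈ -0.203; the vertex latitude is φ_max = arccos|n̂_z| ≈ 78.3°.
Check via Clairaut: cos φ_max = |cos φ₁| · sin C = cos(39.7°)·sin(164.7°) ≈ 0.203, again giving ≈ 78.3°.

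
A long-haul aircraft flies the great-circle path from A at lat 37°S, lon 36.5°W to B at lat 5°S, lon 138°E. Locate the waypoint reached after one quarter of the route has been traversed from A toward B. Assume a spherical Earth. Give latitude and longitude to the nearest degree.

≈ lat 71°S, lon 23°W

Write both endpoints as unit vectors p₁, p₂ with components (cos φ cos λ, cos φ sin λ, sin φ).
The central angle between the endpoints is δ = arccos(p₁·p₂) ≈ 2.403 rad (137.7°).
Interpolate at f = 1/4 with slerp weights a = sin((1−f)δ)/sin δ ≈ 1.446, b = sin(fδ)/sin δ ≈ 0.840.
p = a·p₁ + b·p₂ ≈ (0.307, -0.127, -0.943); φ = arcsin(p_z) ≈ -70.62°, λ = atan2(p_y, p_x) ≈ -22.52°.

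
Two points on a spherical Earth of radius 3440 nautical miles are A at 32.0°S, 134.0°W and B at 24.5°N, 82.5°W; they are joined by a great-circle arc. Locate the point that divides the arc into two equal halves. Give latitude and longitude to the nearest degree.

≈ 4°S, 107°W

The haversine formula gives a central angle δ ≈ 1.307 rad (74.9°) between the endpoints.
Interpolate at f = 1/2 with slerp weights a = sin((1−f)δ)/sin δ ≈ 0.630, b = sin(fδ)/sin δ ≈ 0.630.
p = a·p₁ + b·p₂ ≈ (-0.296, -0.952, -0.073); φ = arcsin(p_z) ≈ -4.16°, λ = atan2(p_y, p_x) ≈ -107.28°.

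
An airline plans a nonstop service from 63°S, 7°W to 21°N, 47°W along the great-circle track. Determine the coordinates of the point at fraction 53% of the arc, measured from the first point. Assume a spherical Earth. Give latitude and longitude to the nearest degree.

Write both endpoints as unit vectors p₁, p₂ with components (cos φ cos λ, cos φ sin λ, sin φ).
The central angle between the endpoints is δ = arccos(p₁·p₂) ≈ 1.565 rad (89.7°).
Interpolate at f = 0.53 with slerp weights a = sin((1−f)δ)/sin δ ≈ 0.671, b = sin(fδ)/sin δ ≈ 0.738.
p = a·p₁ + b·p₂ ≈ (0.772, -0.541, -0.334); φ = arcsin(p_z) ≈ -19.49°, λ = atan2(p_y, p_x) ≈ -35.01°.

≈ 19°S, 35°W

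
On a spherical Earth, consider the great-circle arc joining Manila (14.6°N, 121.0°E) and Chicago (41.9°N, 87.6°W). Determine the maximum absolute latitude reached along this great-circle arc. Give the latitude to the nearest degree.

≈ 67°N

The great circle lies in the plane with unit normal n̂ = (p₁ × p₂)/|p₁ × p₂|.
Here n̂_z ≈ +0.389; the vertex latitude is φ_max = arccos|n̂_z| ≈ 67.1°.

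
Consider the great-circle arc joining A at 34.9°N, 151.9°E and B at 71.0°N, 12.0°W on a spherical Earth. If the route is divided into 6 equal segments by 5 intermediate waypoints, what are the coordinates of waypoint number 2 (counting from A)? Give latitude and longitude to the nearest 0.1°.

Convert each endpoint to a unit vector on the sphere (x = cos φ cos λ, y = cos φ sin λ, z = sin φ).
The central angle between the endpoints is δ = arccos(p₁·p₂) ≈ 1.282 rad (73.5°).
Interpolate at f = 2/6 with slerp weights a = sin((1−f)δ)/sin δ ≈ 0.787, b = sin(fδ)/sin δ ≈ 0.432.
p = a·p₁ + b·p₂ ≈ (-0.432, 0.275, 0.859); φ = arcsin(p_z) ≈ 59.22°, λ = atan2(p_y, p_x) ≈ 147.52°.

≈ 59.2°N, 147.5°E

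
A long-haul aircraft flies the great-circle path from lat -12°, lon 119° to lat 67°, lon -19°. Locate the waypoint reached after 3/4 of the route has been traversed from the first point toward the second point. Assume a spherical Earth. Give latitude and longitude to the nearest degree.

Write both endpoints as unit vectors p₁, p₂ with components (cos φ cos λ, cos φ sin λ, sin φ).
The central angle between the endpoints is δ = arccos(p₁·p₂) ≈ 2.066 rad (118.4°).
Interpolate at f = 3/4 with slerp weights a = sin((1−f)δ)/sin δ ≈ 0.561, b = sin(fδ)/sin δ ≈ 1.136.
p = a·p₁ + b·p₂ ≈ (0.154, 0.336, 0.929); φ = arcsin(p_z) ≈ 68.33°, λ = atan2(p_y, p_x) ≈ 65.41°.

≈ lat 68°, lon 65°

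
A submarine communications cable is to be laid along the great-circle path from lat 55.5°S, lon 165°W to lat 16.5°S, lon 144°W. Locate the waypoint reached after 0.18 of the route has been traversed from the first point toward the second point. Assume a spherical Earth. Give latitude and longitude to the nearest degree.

≈ lat 49°S, lon 159°W

Write both endpoints as unit vectors p₁, p₂ with components (cos φ cos λ, cos φ sin λ, sin φ).
The central angle between the endpoints is δ = arccos(p₁·p₂) ≈ 0.736 rad (42.2°).
Interpolate at f = 0.18 with slerp weights a = sin((1−f)δ)/sin δ ≈ 0.845, b = sin(fδ)/sin δ ≈ 0.197.
p = a·p₁ + b·p₂ ≈ (-0.615, -0.235, -0.753); φ = arcsin(p_z) ≈ -48.82°, λ = atan2(p_y, p_x) ≈ -159.11°.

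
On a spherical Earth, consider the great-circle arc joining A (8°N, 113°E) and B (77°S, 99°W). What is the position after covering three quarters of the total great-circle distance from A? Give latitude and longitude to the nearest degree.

Convert each endpoint to a unit vector on the sphere (x = cos φ cos λ, y = cos φ sin λ, z = sin φ).
The central angle between the endpoints is δ = arccos(p₁·p₂) ≈ 1.901 rad (108.9°).
Interpolate at f = 3/4 with slerp weights a = sin((1−f)δ)/sin δ ≈ 0.484, b = sin(fδ)/sin δ ≈ 1.046.
p = a·p₁ + b·p₂ ≈ (-0.224, 0.209, -0.952); φ = arcsin(p_z) ≈ -72.18°, λ = atan2(p_y, p_x) ≈ 137.04°.

≈ (72°S, 137°E)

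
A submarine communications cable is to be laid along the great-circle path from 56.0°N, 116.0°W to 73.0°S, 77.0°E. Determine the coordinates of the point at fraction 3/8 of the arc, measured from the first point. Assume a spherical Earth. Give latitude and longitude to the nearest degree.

Write both endpoints as unit vectors p₁, p₂ with components (cos φ cos λ, cos φ sin λ, sin φ).
The central angle between the endpoints is δ = arccos(p₁·p₂) ≈ 2.831 rad (162.2°).
Interpolate at f = 3/8 with slerp weights a = sin((1−f)δ)/sin δ ≈ 3.207, b = sin(fδ)/sin δ ≈ 2.856.
p = a·p₁ + b·p₂ ≈ (-0.598, -0.798, -0.073); φ = arcsin(p_z) ≈ -4.17°, λ = atan2(p_y, p_x) ≈ -126.85°.

≈ 4°S, 127°W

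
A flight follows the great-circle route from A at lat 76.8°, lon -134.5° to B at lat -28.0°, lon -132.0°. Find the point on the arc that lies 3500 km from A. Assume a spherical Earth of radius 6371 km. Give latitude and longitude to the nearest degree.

≈ lat 45°, lon -133°

Convert each endpoint to a unit vector on the sphere (x = cos φ cos λ, y = cos φ sin λ, z = sin φ).
The central angle between the endpoints is δ = arccos(p₁·p₂) ≈ 1.829 rad (104.8°). The total great-circle distance is δ·R ≈ 1.829 × 6371 ≈ 11654 km, so the target fraction is f = 3500/11654 ≈ 0.300.
Interpolate at f ≈ 0.300 with slerp weights a = sin((1−f)δ)/sin δ ≈ 0.991, b = sin(fδ)/sin δ ≈ 0.540.
p = a·p₁ + b·p₂ ≈ (-0.478, -0.516, 0.711); φ = arcsin(p_z) ≈ 45.33°, λ = atan2(p_y, p_x) ≈ -132.80°.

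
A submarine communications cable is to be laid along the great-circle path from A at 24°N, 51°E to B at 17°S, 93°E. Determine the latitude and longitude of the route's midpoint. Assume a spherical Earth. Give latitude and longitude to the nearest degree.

≈ 4°N, 73°E

Convert each endpoint to a unit vector on the sphere (x = cos φ cos λ, y = cos φ sin λ, z = sin φ).
The central angle between the endpoints is δ = arccos(p₁·p₂) ≈ 1.012 rad (58.0°).
Interpolate at f = 1/2 with slerp weights a = sin((1−f)δ)/sin δ ≈ 0.572, b = sin(fδ)/sin δ ≈ 0.572.
p = a·p₁ + b·p₂ ≈ (0.300, 0.952, 0.065); φ = arcsin(p_z) ≈ 3.75°, λ = atan2(p_y, p_x) ≈ 72.50°.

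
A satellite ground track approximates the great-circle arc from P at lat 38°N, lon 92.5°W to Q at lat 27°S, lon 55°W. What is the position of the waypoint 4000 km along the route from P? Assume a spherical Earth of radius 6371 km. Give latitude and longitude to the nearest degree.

Write both endpoints as unit vectors p₁, p₂ with components (cos φ cos λ, cos φ sin λ, sin φ).
The central angle between the endpoints is δ = arccos(p₁·p₂) ≈ 1.290 rad (73.9°). The total great-circle distance is δ·R ≈ 1.290 × 6371 ≈ 8216 km, so the target fraction is f = 4000/8216 ≈ 0.487.
Interpolate at f ≈ 0.487 with slerp weights a = sin((1−f)δ)/sin δ ≈ 0.640, b = sin(fδ)/sin δ ≈ 0.611.
p = a·p₁ + b·p₂ ≈ (0.290, -0.950, 0.116); φ = arcsin(p_z) ≈ 6.67°, λ = atan2(p_y, p_x) ≈ -72.99°.

≈ lat 7°N, lon 73°W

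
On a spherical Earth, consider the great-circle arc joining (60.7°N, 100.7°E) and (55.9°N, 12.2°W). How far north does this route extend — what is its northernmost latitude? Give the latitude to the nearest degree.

≈ 71°N

The great circle lies in the plane with unit normal n̂ = (p₁ × p₂)/|p₁ × p₂|.
Here n̂_z ≈ -0.321; the vertex latitude is φ_max = arccos|n̂_z| ≈ 71.3°.
Check via Clairaut: cos φ_max = |cos φ₁| · sin C = cos(60.7°)·sin(40.9°) ≈ 0.321, again giving ≈ 71.3°.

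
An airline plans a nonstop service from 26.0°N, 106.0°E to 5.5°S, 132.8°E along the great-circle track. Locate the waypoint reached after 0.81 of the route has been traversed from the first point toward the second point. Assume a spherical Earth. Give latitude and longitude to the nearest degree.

≈ 1°N, 128°E

The haversine formula gives a central angle δ ≈ 0.713 rad (40.8°) between the endpoints.
Interpolate at f = 0.81 with slerp weights a = sin((1−f)δ)/sin δ ≈ 0.206, b = sin(fδ)/sin δ ≈ 0.835.
p = a·p₁ + b·p₂ ≈ (-0.616, 0.788, 0.011); φ = arcsin(p_z) ≈ 0.60°, λ = atan2(p_y, p_x) ≈ 128.00°.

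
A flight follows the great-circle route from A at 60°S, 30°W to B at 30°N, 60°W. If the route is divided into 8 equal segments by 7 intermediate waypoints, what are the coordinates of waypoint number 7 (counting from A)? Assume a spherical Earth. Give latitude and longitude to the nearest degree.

≈ 19°N, 57°W

Write both endpoints as unit vectors p₁, p₂ with components (cos φ cos λ, cos φ sin λ, sin φ).
The central angle between the endpoints is δ = arccos(p₁·p₂) ≈ 1.629 rad (93.3°).
Interpolate at f = 7/8 with slerp weights a = sin((1−f)δ)/sin δ ≈ 0.203, b = sin(fδ)/sin δ ≈ 0.991.
p = a·p₁ + b·p₂ ≈ (0.517, -0.794, 0.320); φ = arcsin(p_z) ≈ 18.67°, λ = atan2(p_y, p_x) ≈ -56.94°.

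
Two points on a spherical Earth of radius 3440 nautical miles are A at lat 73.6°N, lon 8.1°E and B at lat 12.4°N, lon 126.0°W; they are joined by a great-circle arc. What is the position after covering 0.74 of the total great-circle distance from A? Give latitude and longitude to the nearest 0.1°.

Convert each endpoint to a unit vector on the sphere (x = cos φ cos λ, y = cos φ sin λ, z = sin φ).
The central angle between the endpoints is δ = arccos(p₁·p₂) ≈ 1.557 rad (89.2°).
Interpolate at f = 0.74 with slerp weights a = sin((1−f)δ)/sin δ ≈ 0.394, b = sin(fδ)/sin δ ≈ 0.914.
p = a·p₁ + b·p₂ ≈ (-0.414, -0.706, 0.574); φ = arcsin(p_z) ≈ 35.03°, λ = atan2(p_y, p_x) ≈ -120.40°.

≈ lat 35.0°N, lon 120.4°W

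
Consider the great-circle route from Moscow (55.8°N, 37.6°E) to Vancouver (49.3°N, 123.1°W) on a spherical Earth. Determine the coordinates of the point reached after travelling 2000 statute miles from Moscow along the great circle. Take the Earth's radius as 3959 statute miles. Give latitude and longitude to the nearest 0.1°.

≈ 81.4°N, 9.3°W

Write both endpoints as unit vectors p₁, p₂ with components (cos φ cos λ, cos φ sin λ, sin φ).
The central angle between the endpoints is δ = arccos(p₁·p₂) ≈ 1.286 rad (73.7°). The total great-circle distance is δ·R ≈ 1.286 × 3959 ≈ 5091 mi, so the target fraction is f = 2000/5091 ≈ 0.393.
Interpolate at f ≈ 0.393 with slerp weights a = sin((1−f)δ)/sin δ ≈ 0.733, b = sin(fδ)/sin δ ≈ 0.504.
p = a·p₁ + b·p₂ ≈ (0.147, -0.024, 0.989); φ = arcsin(p_z) ≈ 81.43°, λ = atan2(p_y, p_x) ≈ -9.27°.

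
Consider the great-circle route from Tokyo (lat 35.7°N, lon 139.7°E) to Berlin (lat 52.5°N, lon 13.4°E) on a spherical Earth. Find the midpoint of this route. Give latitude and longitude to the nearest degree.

≈ lat 64°N, lon 92°E

Convert each endpoint to a unit vector on the sphere (x = cos φ cos λ, y = cos φ sin λ, z = sin φ).
The central angle between the endpoints is δ = arccos(p₁·p₂) ≈ 1.400 rad (80.2°).
Interpolate at f = 1/2 with slerp weights a = sin((1−f)δ)/sin δ ≈ 0.654, b = sin(fδ)/sin δ ≈ 0.654.
p = a·p₁ + b·p₂ ≈ (-0.018, 0.436, 0.900); φ = arcsin(p_z) ≈ 64.16°, λ = atan2(p_y, p_x) ≈ 92.33°.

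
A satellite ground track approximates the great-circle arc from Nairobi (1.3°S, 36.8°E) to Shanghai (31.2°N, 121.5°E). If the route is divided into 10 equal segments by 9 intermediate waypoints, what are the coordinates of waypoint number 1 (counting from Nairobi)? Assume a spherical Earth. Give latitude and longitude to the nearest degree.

≈ 3°N, 44°E

From cos δ = sin φ₁ sin φ₂ + cos φ₁ cos φ₂ cos Δλ, the central angle is δ ≈ 1.504 rad (86.1°).
Interpolate at f = 1/10 with slerp weights a = sin((1−f)δ)/sin δ ≈ 0.979, b = sin(fδ)/sin δ ≈ 0.150.
p = a·p₁ + b·p₂ ≈ (0.716, 0.696, 0.056); φ = arcsin(p_z) ≈ 3.19°, λ = atan2(p_y, p_x) ≈ 44.16°.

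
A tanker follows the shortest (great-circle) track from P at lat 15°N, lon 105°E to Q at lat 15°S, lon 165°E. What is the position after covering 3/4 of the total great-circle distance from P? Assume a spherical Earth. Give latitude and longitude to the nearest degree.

From cos δ = sin φ₁ sin φ₂ + cos φ₁ cos φ₂ cos Δλ, the central angle is δ ≈ 1.160 rad (66.5°).
Interpolate at f = 3/4 with slerp weights a = sin((1−f)δ)/sin δ ≈ 0.312, b = sin(fδ)/sin δ ≈ 0.834.
p = a·p₁ + b·p₂ ≈ (-0.856, 0.499, -0.135); φ = arcsin(p_z) ≈ -7.76°, λ = atan2(p_y, p_x) ≈ 149.73°.

≈ lat 8°S, lon 150°E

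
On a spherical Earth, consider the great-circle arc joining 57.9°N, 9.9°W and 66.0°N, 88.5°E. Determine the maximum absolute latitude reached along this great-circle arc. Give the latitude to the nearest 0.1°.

≈ 71.4°N

The great circle lies in the plane with unit normal n̂ = (p₁ × p₂)/|p₁ × p₂|.
Here n̂_z ≈ +0.319; the vertex latitude is φ_max = arccos|n̂_z| ≈ 71.4°.
Check via Clairaut: cos φ_max = |cos φ₁| · sin C = cos(57.9°)·sin(36.9°) ≈ 0.319, again giving ≈ 71.4°.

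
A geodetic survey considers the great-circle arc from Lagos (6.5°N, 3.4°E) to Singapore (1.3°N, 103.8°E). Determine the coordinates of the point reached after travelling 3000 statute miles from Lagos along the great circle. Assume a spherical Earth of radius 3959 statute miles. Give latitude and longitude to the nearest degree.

≈ 6°N, 47°E

Convert each endpoint to a unit vector on the sphere (x = cos φ cos λ, y = cos φ sin λ, z = sin φ).
The central angle between the endpoints is δ = arccos(p₁·p₂) ≈ 1.748 rad (100.2°). The total great-circle distance is δ·R ≈ 1.748 × 3959 ≈ 6922 mi, so the target fraction is f = 3000/6922 ≈ 0.433.
Interpolate at f ≈ 0.433 with slerp weights a = sin((1−f)δ)/sin δ ≈ 0.850, b = sin(fδ)/sin δ ≈ 0.698.
p = a·p₁ + b·p₂ ≈ (0.676, 0.728, 0.112); φ = arcsin(p_z) ≈ 6.43°, λ = atan2(p_y, p_x) ≈ 47.11°.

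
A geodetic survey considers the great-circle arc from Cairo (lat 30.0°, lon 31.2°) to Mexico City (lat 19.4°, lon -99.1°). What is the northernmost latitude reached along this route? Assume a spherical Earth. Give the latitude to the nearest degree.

≈ 48°

The great circle lies in the plane with unit normal n̂ = (p₁ × p₂)/|p₁ × p₂|.
Here n̂_z ≈ -0.668; the vertex latitude is φ_max = arccos|n̂_z| ≈ 48.1°.
Check via Clairaut: cos φ_max = |cos φ₁| · sin C = cos(30.0°)·sin(50.5°) ≈ 0.668, again giving ≈ 48.1°.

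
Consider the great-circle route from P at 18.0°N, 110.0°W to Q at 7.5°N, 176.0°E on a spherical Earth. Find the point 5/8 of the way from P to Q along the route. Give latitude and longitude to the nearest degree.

≈ 14°N, 157°W

Write both endpoints as unit vectors p₁, p₂ with components (cos φ cos λ, cos φ sin λ, sin φ).
The central angle between the endpoints is δ = arccos(p₁·p₂) ≈ 1.266 rad (72.5°).
Interpolate at f = 5/8 with slerp weights a = sin((1−f)δ)/sin δ ≈ 0.479, b = sin(fδ)/sin δ ≈ 0.746.
p = a·p₁ + b·p₂ ≈ (-0.893, -0.377, 0.245); φ = arcsin(p_z) ≈ 14.20°, λ = atan2(p_y, p_x) ≈ -157.14°.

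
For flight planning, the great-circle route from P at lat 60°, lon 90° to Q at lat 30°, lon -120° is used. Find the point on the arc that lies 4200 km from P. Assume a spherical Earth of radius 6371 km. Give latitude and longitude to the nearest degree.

≈ lat 74°, lon -163°

Convert each endpoint to a unit vector on the sphere (x = cos φ cos λ, y = cos φ sin λ, z = sin φ).
The central angle between the endpoints is δ = arccos(p₁·p₂) ≈ 1.513 rad (86.7°). The total great-circle distance is δ·R ≈ 1.513 × 6371 ≈ 9638 km, so the target fraction is f = 4200/9638 ≈ 0.436.
Interpolate at f ≈ 0.436 with slerp weights a = sin((1−f)δ)/sin δ ≈ 0.755, b = sin(fδ)/sin δ ≈ 0.614.
p = a·p₁ + b·p₂ ≈ (-0.266, -0.083, 0.961); φ = arcsin(p_z) ≈ 73.84°, λ = atan2(p_y, p_x) ≈ -162.70°.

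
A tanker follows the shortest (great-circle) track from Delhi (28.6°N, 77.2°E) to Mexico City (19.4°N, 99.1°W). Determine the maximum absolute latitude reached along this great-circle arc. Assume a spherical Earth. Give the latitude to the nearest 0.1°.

≈ 85.9°N

The great circle lies in the plane with unit normal n̂ = (p₁ × p₂)/|p₁ × p₂|.
Here n̂_z ≈ -0.072; the vertex latitude is φ_max = arccos|n̂_z| ≈ 85.9°.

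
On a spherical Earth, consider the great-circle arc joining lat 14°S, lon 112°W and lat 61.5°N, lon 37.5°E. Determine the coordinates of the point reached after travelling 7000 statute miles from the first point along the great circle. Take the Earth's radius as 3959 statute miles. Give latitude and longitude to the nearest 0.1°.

Convert each endpoint to a unit vector on the sphere (x = cos φ cos λ, y = cos φ sin λ, z = sin φ).
The central angle between the endpoints is δ = arccos(p₁·p₂) ≈ 2.229 rad (127.7°). The total great-circle distance is δ·R ≈ 2.229 × 3959 ≈ 8824 mi, so the target fraction is f = 7000/8824 ≈ 0.793.
Interpolate at f ≈ 0.793 with slerp weights a = sin((1−f)δ)/sin δ ≈ 0.562, b = sin(fδ)/sin δ ≈ 1.239.
p = a·p₁ + b·p₂ ≈ (0.265, -0.145, 0.953); φ = arcsin(p_z) ≈ 72.41°, λ = atan2(p_y, p_x) ≈ -28.77°.

≈ lat 72.4°N, lon 28.8°W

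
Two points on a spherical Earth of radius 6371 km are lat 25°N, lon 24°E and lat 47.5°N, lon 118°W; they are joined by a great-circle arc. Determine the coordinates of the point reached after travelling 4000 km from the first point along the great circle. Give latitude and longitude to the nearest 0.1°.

≈ lat 55.6°N, lon 2.0°W

Write both endpoints as unit vectors p₁, p₂ with components (cos φ cos λ, cos φ sin λ, sin φ).
The central angle between the endpoints is δ = arccos(p₁·p₂) ≈ 1.743 rad (99.8°). The total great-circle distance is δ·R ≈ 1.743 × 6371 ≈ 11102 km, so the target fraction is f = 4000/11102 ≈ 0.360.
Interpolate at f ≈ 0.360 with slerp weights a = sin((1−f)δ)/sin δ ≈ 0.911, b = sin(fδ)/sin δ ≈ 0.596.
p = a·p₁ + b·p₂ ≈ (0.565, -0.020, 0.825); φ = arcsin(p_z) ≈ 55.55°, λ = atan2(p_y, p_x) ≈ -2.00°.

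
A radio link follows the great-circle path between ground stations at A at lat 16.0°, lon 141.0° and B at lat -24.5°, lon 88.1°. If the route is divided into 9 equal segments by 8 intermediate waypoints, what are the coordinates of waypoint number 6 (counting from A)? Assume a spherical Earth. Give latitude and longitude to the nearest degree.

Write both endpoints as unit vectors p₁, p₂ with components (cos φ cos λ, cos φ sin λ, sin φ).
The central angle between the endpoints is δ = arccos(p₁·p₂) ≈ 1.145 rad (65.6°).
Interpolate at f = 6/9 with slerp weights a = sin((1−f)δ)/sin δ ≈ 0.409, b = sin(fδ)/sin δ ≈ 0.759.
p = a·p₁ + b·p₂ ≈ (-0.283, 0.938, -0.202); φ = arcsin(p_z) ≈ -11.66°, λ = atan2(p_y, p_x) ≈ 106.77°.

≈ lat -12°, lon 107°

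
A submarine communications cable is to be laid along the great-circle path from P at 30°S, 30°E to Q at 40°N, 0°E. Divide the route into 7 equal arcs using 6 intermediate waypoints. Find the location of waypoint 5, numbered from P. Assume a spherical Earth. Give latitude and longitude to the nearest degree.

≈ 20°N, 10°E

The haversine formula gives a central angle δ ≈ 1.315 rad (75.3°) between the endpoints.
Interpolate at f = 5/7 with slerp weights a = sin((1−f)δ)/sin δ ≈ 0.379, b = sin(fδ)/sin δ ≈ 0.834.
p = a·p₁ + b·p₂ ≈ (0.924, 0.164, 0.347); φ = arcsin(p_z) ≈ 20.28°, λ = atan2(p_y, p_x) ≈ 10.08°.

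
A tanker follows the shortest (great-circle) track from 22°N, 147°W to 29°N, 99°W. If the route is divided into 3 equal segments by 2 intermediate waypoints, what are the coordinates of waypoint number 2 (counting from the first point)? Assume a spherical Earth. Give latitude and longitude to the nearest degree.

≈ 29°N, 116°W

Write both endpoints as unit vectors p₁, p₂ with components (cos φ cos λ, cos φ sin λ, sin φ).
The central angle between the endpoints is δ = arccos(p₁·p₂) ≈ 0.761 rad (43.6°).
Interpolate at f = 2/3 with slerp weights a = sin((1−f)δ)/sin δ ≈ 0.364, b = sin(fδ)/sin δ ≈ 0.704.
p = a·p₁ + b·p₂ ≈ (-0.379, -0.792, 0.478); φ = arcsin(p_z) ≈ 28.54°, λ = atan2(p_y, p_x) ≈ -115.58°.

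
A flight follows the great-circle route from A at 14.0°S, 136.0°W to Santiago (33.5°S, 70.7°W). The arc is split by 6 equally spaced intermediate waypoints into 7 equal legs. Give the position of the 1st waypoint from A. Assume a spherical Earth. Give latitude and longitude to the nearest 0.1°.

≈ 18.4°S, 128.0°W

Write both endpoints as unit vectors p₁, p₂ with components (cos φ cos λ, cos φ sin λ, sin φ).
The central angle between the endpoints is δ = arccos(p₁·p₂) ≈ 1.080 rad (61.9°).
Interpolate at f = 1/7 with slerp weights a = sin((1−f)δ)/sin δ ≈ 0.906, b = sin(fδ)/sin δ ≈ 0.174.
p = a·p₁ + b·p₂ ≈ (-0.584, -0.748, -0.315); φ = arcsin(p_z) ≈ -18.38°, λ = atan2(p_y, p_x) ≈ -128.01°.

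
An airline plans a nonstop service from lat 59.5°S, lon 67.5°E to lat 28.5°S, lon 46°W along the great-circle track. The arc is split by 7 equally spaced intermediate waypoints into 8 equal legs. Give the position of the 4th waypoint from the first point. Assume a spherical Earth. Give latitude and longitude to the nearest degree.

Convert each endpoint to a unit vector on the sphere (x = cos φ cos λ, y = cos φ sin λ, z = sin φ).
The central angle between the endpoints is δ = arccos(p₁·p₂) ≈ 1.335 rad (76.5°).
Interpolate at f = 4/8 with slerp weights a = sin((1−f)δ)/sin δ ≈ 0.637, b = sin(fδ)/sin δ ≈ 0.637.
p = a·p₁ + b·p₂ ≈ (0.512, -0.104, -0.852); φ = arcsin(p_z) ≈ -58.48°, λ = atan2(p_y, p_x) ≈ -11.47°.

≈ lat 58°S, lon 11°W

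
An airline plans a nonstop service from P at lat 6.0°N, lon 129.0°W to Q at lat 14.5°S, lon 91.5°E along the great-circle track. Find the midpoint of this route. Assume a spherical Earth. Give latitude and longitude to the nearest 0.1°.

≈ lat 12.1°S, lon 163.3°E

The haversine formula gives a central angle δ ≈ 2.432 rad (139.3°) between the endpoints.
Interpolate at f = 1/2 with slerp weights a = sin((1−f)δ)/sin δ ≈ 1.438, b = sin(fδ)/sin δ ≈ 1.438.
p = a·p₁ + b·p₂ ≈ (-0.937, 0.280, -0.210); φ = arcsin(p_z) ≈ -12.11°, λ = atan2(p_y, p_x) ≈ 163.34°.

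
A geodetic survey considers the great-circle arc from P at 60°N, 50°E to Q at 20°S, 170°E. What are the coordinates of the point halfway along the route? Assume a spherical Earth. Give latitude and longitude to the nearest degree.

From cos δ = sin φ₁ sin φ₂ + cos φ₁ cos φ₂ cos Δλ, the central angle is δ ≈ 2.131 rad (122.1°).
Interpolate at f = 1/2 with slerp weights a = sin((1−f)δ)/sin δ ≈ 1.033, b = sin(fδ)/sin δ ≈ 1.033.
p = a·p₁ + b·p₂ ≈ (-0.624, 0.564, 0.541); φ = arcsin(p_z) ≈ 32.76°, λ = atan2(p_y, p_x) ≈ 137.88°.

≈ 33°N, 138°E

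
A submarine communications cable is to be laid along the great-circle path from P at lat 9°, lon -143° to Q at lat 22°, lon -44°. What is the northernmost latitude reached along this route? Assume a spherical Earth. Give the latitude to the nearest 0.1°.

≈ 24.8°

The great circle lies in the plane with unit normal n̂ = (p₁ × p₂)/|p₁ × p₂|.
Here n̂_z ≈ +0.908; the vertex latitude is φ_max = arccos|n̂_z| ≈ 24.8°.
Check via Clairaut: cos φ_max = |cos φ₁| · sin C = cos(9.0°)·sin(66.8°) ≈ 0.908, again giving ≈ 24.8°.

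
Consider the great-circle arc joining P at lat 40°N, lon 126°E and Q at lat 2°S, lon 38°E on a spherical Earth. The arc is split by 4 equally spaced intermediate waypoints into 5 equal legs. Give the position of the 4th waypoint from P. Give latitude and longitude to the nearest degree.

≈ lat 9°N, lon 52°E

Convert each endpoint to a unit vector on the sphere (x = cos φ cos λ, y = cos φ sin λ, z = sin φ).
The central angle between the endpoints is δ = arccos(p₁·p₂) ≈ 1.567 rad (89.8°).
Interpolate at f = 4/5 with slerp weights a = sin((1−f)δ)/sin δ ≈ 0.308, b = sin(fδ)/sin δ ≈ 0.950.
p = a·p₁ + b·p₂ ≈ (0.609, 0.776, 0.165); φ = arcsin(p_z) ≈ 9.49°, λ = atan2(p_y, p_x) ≈ 51.84°.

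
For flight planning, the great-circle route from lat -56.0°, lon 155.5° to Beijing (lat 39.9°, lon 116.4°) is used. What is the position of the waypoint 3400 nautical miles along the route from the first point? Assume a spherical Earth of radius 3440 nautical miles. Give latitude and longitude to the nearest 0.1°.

From cos δ = sin φ₁ sin φ₂ + cos φ₁ cos φ₂ cos Δλ, the central angle is δ ≈ 1.771 rad (101.5°). The total great-circle distance is δ·R ≈ 1.771 × 3440 ≈ 6092 nmi, so the target fraction is f = 3400/6092 ≈ 0.558.
Interpolate at f ≈ 0.558 with slerp weights a = sin((1−f)δ)/sin δ ≈ 0.720, b = sin(fδ)/sin δ ≈ 0.852.
p = a·p₁ + b·p₂ ≈ (-0.657, 0.752, -0.050); φ = arcsin(p_z) ≈ -2.86°, λ = atan2(p_y, p_x) ≈ 131.12°.

≈ lat -2.9°, lon 131.1°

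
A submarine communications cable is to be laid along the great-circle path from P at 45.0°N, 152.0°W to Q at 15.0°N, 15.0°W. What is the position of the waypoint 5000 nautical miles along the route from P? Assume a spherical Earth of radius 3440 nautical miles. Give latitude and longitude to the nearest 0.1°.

Write both endpoints as unit vectors p₁, p₂ with components (cos φ cos λ, cos φ sin λ, sin φ).
The central angle between the endpoints is δ = arccos(p₁·p₂) ≈ 1.893 rad (108.5°). The total great-circle distance is δ·R ≈ 1.893 × 3440 ≈ 6511 nmi, so the target fraction is f = 5000/6511 ≈ 0.768.
Interpolate at f ≈ 0.768 with slerp weights a = sin((1−f)δ)/sin δ ≈ 0.448, b = sin(fδ)/sin δ ≈ 1.047.
p = a·p₁ + b·p₂ ≈ (0.697, -0.411, 0.588); φ = arcsin(p_z) ≈ 36.02°, λ = atan2(p_y, p_x) ≈ -30.51°.

≈ 36.0°N, 30.5°W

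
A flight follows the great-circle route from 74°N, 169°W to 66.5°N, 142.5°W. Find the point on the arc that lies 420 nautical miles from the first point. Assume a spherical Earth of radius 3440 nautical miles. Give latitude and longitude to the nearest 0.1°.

≈ 69.9°N, 150.6°W

The haversine formula gives a central angle δ ≈ 0.201 rad (11.5°) between the endpoints. The total great-circle distance is δ·R ≈ 0.201 × 3440 ≈ 691 nmi, so the target fraction is f = 420/691 ≈ 0.608.
Interpolate at f ≈ 0.608 with slerp weights a = sin((1−f)δ)/sin δ ≈ 0.394, b = sin(fδ)/sin δ ≈ 0.610.
p = a·p₁ + b·p₂ ≈ (-0.300, -0.169, 0.939); φ = arcsin(p_z) ≈ 69.87°, λ = atan2(p_y, p_x) ≈ -150.60°.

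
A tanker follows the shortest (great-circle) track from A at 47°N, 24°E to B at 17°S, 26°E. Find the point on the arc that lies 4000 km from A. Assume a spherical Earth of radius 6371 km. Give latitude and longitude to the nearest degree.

Convert each endpoint to a unit vector on the sphere (x = cos φ cos λ, y = cos φ sin λ, z = sin φ).
The central angle between the endpoints is δ = arccos(p₁·p₂) ≈ 1.117 rad (64.0°). The total great-circle distance is δ·R ≈ 1.117 × 6371 ≈ 7119 km, so the target fraction is f = 4000/7119 ≈ 0.562.
Interpolate at f ≈ 0.562 with slerp weights a = sin((1−f)δ)/sin δ ≈ 0.523, b = sin(fδ)/sin δ ≈ 0.653.
p = a·p₁ + b·p₂ ≈ (0.888, 0.419, 0.192); φ = arcsin(p_z) ≈ 11.04°, λ = atan2(p_y, p_x) ≈ 25.27°.

≈ 11°N, 25°E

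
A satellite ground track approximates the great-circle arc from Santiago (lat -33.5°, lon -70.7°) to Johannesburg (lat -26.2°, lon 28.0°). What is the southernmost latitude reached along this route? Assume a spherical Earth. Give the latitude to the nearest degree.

The great circle lies in the plane with unit normal n̂ = (p₁ × p₂)/|p₁ × p₂|.
Here n̂_z ≈ +0.746; the vertex latitude is φ_max = arccos|n̂_z| ≈ 41.8°.
Check via Clairaut: cos φ_max = |cos φ₁| · sin C = cos(33.5°)·sin(116.5°) ≈ 0.746, again giving ≈ 41.8°.

≈ -42°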